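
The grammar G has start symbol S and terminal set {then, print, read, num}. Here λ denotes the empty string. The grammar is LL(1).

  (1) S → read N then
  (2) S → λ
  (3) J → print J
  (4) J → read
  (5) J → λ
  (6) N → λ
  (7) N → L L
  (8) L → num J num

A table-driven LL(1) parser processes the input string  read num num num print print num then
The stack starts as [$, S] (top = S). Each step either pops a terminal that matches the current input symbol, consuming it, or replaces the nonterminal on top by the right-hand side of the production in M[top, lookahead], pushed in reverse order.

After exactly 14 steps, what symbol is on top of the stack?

      Stack               Input                                    Action
   1  $ S                 read num num num print print num then $  expand S → read N then
   2  $ then N read       read num num num print print num then $  match read
   3  $ then N            num num num print print num then $       expand N → L L
   4  $ then L L          num num num print print num then $       expand L → num J num
   5  $ then L num J num  num num num print print num then $       match num
   6  $ then L num J      num num print print num then $           expand J → λ
   7  $ then L num        num num print print num then $           match num
   8  $ then L            num print print num then $               expand L → num J num
   9  $ then num J num    num print print num then $               match num
  10  $ then num J        print print num then $                   expand J → print J
  11  $ then num J print  print print num then $                   match print
  12  $ then num J        print num then $                         expand J → print J
  13  $ then num J print  print num then $                         match print
  14  $ then num J        num then $                               expand J → λ
Stack after step 14: $ then num (top = num).

num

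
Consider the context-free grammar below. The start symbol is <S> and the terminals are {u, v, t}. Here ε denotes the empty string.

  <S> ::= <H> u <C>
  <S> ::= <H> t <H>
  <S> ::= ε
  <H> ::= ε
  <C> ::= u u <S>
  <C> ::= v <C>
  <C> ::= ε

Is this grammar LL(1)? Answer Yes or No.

Yes

FIRST(<S>) = {ε, t, u}
FIRST(<H>) = {ε}
FIRST(<C>) = {ε, u, v}
FOLLOW(<S>) = {$}
FOLLOW(<H>) = {$, t, u}
FOLLOW(<C>) = {$}
Each cell of M receives at most one production.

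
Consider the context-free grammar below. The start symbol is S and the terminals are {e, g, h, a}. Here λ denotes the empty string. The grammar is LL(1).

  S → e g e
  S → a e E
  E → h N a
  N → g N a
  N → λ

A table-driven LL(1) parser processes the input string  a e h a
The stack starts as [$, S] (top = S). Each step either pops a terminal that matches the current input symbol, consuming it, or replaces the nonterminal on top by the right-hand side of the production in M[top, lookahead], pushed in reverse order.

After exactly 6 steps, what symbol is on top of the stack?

step 1: stack=$ S  input=a e h a $  — expand S → a e E
step 2: stack=$ E e a  input=a e h a $  — match a
step 3: stack=$ E e  input=e h a $  — match e
step 4: stack=$ E  input=h a $  — expand E → h N a
step 5: stack=$ a N h  input=h a $  — match h
step 6: stack=$ a N  input=a $  — expand N → λ
Stack after step 6: $ a (top = a).

a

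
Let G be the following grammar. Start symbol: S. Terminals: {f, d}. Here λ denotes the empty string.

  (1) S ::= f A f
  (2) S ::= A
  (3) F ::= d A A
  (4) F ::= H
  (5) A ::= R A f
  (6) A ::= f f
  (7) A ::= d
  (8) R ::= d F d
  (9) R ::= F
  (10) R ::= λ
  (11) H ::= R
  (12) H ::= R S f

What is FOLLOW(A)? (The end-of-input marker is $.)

FIRST(S) = {d, f}  (via A)
FIRST(F) = {λ, d, f}  (via H)
FIRST(R) = {λ, d, f}  (via F)
FIRST(A) = {d, f}  (via R A f)
FIRST(H) = {λ, d, f}  (via R, R S f)
FOLLOW(S) includes $ since S is the start symbol.
FOLLOW(S): in H::=R S f, S is followed by f with FIRST {f}. Thus FOLLOW(S) = {$, f}.
FOLLOW(F): in R::=d F d, F is followed by d with FIRST {d}; in R::=F, the suffix after F is empty, so FOLLOW(F) ⊇ FOLLOW(R) = {d, f}. Thus FOLLOW(F) = {d, f}.
FOLLOW(A): in S::=f A f, A is followed by f with FIRST {f}; in S::=A, the suffix after A is empty, so FOLLOW(A) ⊇ FOLLOW(S) = {$, f}; in F::=d A A (occurrence 1), A is followed by A with FIRST {d, f}; in F::=d A A (occurrence 2), the suffix after A is empty, so FOLLOW(A) ⊇ FOLLOW(F) = {d, f}; in A::=R A f, A is followed by f with FIRST {f}. Thus FOLLOW(A) = {$, d, f}.
FOLLOW(H): in F::=H, the suffix after H is empty, so FOLLOW(H) ⊇ FOLLOW(F) = {d, f}. Thus FOLLOW(H) = {d, f}.
FOLLOW(R): in A::=R A f, R is followed by A f with FIRST {d, f}; in H::=R, the suffix after R is empty, so FOLLOW(R) ⊇ FOLLOW(H) = {d, f}; in H::=R S f, R is followed by S f with FIRST {d, f}. Thus FOLLOW(R) = {d, f}.

{$, d, f}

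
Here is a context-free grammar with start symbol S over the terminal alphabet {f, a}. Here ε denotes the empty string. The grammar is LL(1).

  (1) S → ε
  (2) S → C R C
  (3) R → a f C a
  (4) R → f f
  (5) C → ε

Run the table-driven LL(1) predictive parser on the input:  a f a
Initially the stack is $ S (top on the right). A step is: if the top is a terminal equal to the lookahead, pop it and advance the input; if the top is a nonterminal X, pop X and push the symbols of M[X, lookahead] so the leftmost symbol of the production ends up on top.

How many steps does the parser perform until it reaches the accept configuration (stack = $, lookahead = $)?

8

     Stack        Input    Action
  1  $ S          a f a $  expand S → C R C
  2  $ C R C      a f a $  expand C → ε
  3  $ C R        a f a $  expand R → a f C a
  4  $ C a C f a  a f a $  match a
  5  $ C a C f    f a $    match f
  6  $ C a C      a $      expand C → ε
  7  $ C a        a $      match a
  8  $ C          $        expand C → ε
Accept reached after 8 steps.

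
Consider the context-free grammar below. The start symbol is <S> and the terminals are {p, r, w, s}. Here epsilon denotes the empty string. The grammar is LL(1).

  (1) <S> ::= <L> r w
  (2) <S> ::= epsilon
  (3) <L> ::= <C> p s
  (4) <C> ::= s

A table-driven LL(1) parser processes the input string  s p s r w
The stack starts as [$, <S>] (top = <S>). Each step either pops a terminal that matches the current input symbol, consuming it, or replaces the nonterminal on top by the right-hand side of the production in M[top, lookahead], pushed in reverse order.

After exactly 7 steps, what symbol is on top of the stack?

w

step 1: stack=$ <S>  input=s p s r w $  — expand <S> ::= <L> r w
step 2: stack=$ w r <L>  input=s p s r w $  — expand <L> ::= <C> p s
step 3: stack=$ w r s p <C>  input=s p s r w $  — expand <C> ::= s
step 4: stack=$ w r s p s  input=s p s r w $  — match s
step 5: stack=$ w r s p  input=p s r w $  — match p
step 6: stack=$ w r s  input=s r w $  — match s
step 7: stack=$ w r  input=r w $  — match r
Stack after step 7: $ w (top = w).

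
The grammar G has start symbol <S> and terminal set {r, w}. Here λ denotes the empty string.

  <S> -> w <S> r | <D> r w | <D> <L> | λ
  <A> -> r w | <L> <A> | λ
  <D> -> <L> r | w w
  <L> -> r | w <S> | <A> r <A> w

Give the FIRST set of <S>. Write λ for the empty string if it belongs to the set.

{λ, r, w}

FIRST(<S>) = {λ, r, w}  (via <D> r w, <D> <L>)
FIRST(<A>) = {λ, r, w}  (via <L> <A>)
FIRST(<L>) = {r, w}  (via <A> r <A> w)
FIRST(<D>) = {r, w}  (via <L> r)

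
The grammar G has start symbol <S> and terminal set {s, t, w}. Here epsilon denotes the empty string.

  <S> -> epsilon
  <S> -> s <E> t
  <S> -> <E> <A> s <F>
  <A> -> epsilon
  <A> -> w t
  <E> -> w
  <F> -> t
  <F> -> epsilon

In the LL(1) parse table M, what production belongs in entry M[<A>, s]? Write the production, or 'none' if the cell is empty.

FIRST(<A>) = {epsilon, w}
FIRST(<E>) = {w}
FIRST(<F>) = {epsilon, t}
FIRST(<S>) = {epsilon, s, w}  (via <E> <A> s <F>)
FOLLOW(<S>) includes $ since <S> is the start symbol.
FOLLOW(<A>): in <S>-><E> <A> s <F>, <A> is followed by s <F> with FIRST {s}. Thus FOLLOW(<A>) = {s}.
For <A> -> epsilon: FIRST(epsilon) = {epsilon}, so it goes in M[<A>, t] for t ∈ {}; since epsilon ∈ FIRST, also for every t ∈ FOLLOW(<A>) = {s}.
For <A> -> w t: FIRST(w t) = {w}, so it goes in M[<A>, t] for t ∈ {w}.

<A> -> epsilon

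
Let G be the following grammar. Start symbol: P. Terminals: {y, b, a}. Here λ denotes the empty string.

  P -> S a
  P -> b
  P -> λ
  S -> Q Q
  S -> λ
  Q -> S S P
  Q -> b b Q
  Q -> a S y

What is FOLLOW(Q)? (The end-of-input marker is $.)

{a, b, y}

FIRST(P) = {λ, a, b}  (via S a)
FIRST(S) = {λ, a, b}  (via Q Q)
FIRST(Q) = {λ, a, b}  (via S S P)
FOLLOW(P) includes $ since P is the start symbol.
FOLLOW(P): in Q->S S P, the suffix after P is empty, so FOLLOW(P) ⊇ FOLLOW(Q) = {a, b, y}. Thus FOLLOW(P) = {$, a, b, y}.
FOLLOW(S): in P->S a, S is followed by a with FIRST {a}; in Q->S S P (occurrence 1), S is followed by S P with FIRST {λ, a, b}; in Q->S S P (occurrence 1), the suffix after S is nullable, so FOLLOW(S) ⊇ FOLLOW(Q) = {a, b, y}; in Q->S S P (occurrence 2), S is followed by P with FIRST {λ, a, b}; in Q->S S P (occurrence 2), the suffix after S is nullable, so FOLLOW(S) ⊇ FOLLOW(Q) = {a, b, y}; in Q->a S y, S is followed by y with FIRST {y}. Thus FOLLOW(S) = {a, b, y}.
FOLLOW(Q): in S->Q Q (occurrence 1), Q is followed by Q with FIRST {λ, a, b}; in S->Q Q (occurrence 1), the suffix after Q is nullable, so FOLLOW(Q) ⊇ FOLLOW(S) = {a, b, y}; in S->Q Q (occurrence 2), the suffix after Q is empty, so FOLLOW(Q) ⊇ FOLLOW(S) = {a, b, y}; in Q->b b Q, the suffix after Q is empty (adds nothing new). Thus FOLLOW(Q) = {a, b, y}.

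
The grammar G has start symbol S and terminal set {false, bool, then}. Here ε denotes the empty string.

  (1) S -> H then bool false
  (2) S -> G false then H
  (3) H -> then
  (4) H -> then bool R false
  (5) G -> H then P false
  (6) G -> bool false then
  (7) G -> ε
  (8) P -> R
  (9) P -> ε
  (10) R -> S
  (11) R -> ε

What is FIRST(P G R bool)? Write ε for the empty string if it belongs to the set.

{bool, false, then}

FIRST(H): from H->then we get {then}; from H->then bool R false we get {then}. So FIRST(H) = {then}.
FIRST(G): from G->H then P false we get {then}; from G->bool false then we get {bool}; from G->ε we get {ε}. So FIRST(G) = {ε, bool, then}.
FIRST(S): from S->H then bool false we get {then}; from S->G false then H we get {bool, false, then}. So FIRST(S) = {bool, false, then}.
FIRST(R): from R->S we get {bool, false, then}; from R->ε we get {ε}. So FIRST(R) = {ε, bool, false, then}.
FIRST(P): from P->R we get {ε, bool, false, then}; from P->ε we get {ε}. So FIRST(P) = {ε, bool, false, then}.
FIRST(P G R bool): take FIRST of each symbol in turn, carrying on past any symbol whose FIRST contains ε; result {bool, false, then}.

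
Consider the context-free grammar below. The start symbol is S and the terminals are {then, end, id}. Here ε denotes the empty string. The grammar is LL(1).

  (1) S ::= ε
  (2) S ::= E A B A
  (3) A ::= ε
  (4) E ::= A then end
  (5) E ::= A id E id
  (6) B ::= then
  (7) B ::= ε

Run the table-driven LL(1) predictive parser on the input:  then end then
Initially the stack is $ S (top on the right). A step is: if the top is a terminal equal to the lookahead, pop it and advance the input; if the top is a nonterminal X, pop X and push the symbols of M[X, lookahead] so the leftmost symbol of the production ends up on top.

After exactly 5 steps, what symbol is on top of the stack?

     Stack               Input            Action
  1  $ S                 then end then $  expand S ::= E A B A
  2  $ A B A E           then end then $  expand E ::= A then end
  3  $ A B A end then A  then end then $  expand A ::= ε
  4  $ A B A end then    then end then $  match then
  5  $ A B A end         end then $       match end
Stack after step 5: $ A B A (top = A).

A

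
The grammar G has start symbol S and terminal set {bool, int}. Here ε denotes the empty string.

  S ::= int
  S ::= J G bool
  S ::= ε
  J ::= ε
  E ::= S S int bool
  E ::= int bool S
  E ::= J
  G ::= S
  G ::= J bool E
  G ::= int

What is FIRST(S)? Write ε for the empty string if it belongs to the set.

{ε, bool, int}

FIRST(J) = {ε}
FIRST(S) = {ε, bool, int}  (via J G bool)
FIRST(E) = {ε, bool, int}  (via S S int bool, J)
FIRST(G) = {ε, bool, int}  (via S, J bool E)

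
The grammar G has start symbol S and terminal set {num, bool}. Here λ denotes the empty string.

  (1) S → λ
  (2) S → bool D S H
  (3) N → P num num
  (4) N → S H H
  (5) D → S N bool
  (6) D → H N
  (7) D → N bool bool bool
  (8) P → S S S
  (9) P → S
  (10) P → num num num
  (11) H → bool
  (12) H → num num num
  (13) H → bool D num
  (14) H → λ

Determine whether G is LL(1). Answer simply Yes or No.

FIRST(S) = {λ, bool}
FIRST(N) = {λ, bool, num}
FIRST(D) = {λ, bool, num}
FIRST(P) = {λ, bool, num}
FIRST(H) = {λ, bool, num}
FOLLOW(S) = {$, bool, num}
FOLLOW(N) = {$, bool, num}
FOLLOW(D) = {$, bool, num}
FOLLOW(P) = {num}
FOLLOW(H) = {$, bool, num}
Cell M[D, bool] receives both D → S N bool and D → H N and D → N bool bool bool — the grammar is not LL(1).

No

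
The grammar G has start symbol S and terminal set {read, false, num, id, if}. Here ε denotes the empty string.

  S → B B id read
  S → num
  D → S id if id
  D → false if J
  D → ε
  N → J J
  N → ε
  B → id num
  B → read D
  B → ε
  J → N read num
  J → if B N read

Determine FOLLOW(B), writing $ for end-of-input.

FIRST(B): from B→id num we get {id}; from B→read D we get {read}; from B→ε we get {ε}. So FIRST(B) = {ε, id, read}.
FIRST(S): from S→B B id read we get {id, read}; from S→num we get {num}. So FIRST(S) = {id, num, read}.
FIRST(D): from D→S id if id we get {id, num, read}; from D→false if J we get {false}; from D→ε we get {ε}. So FIRST(D) = {ε, false, id, num, read}.
FIRST(N): from N→J J we get {if, read}; from N→ε we get {ε}. So FIRST(N) = {ε, if, read}.
FIRST(J): from J→N read num we get {if, read}; from J→if B N read we get {if}. So FIRST(J) = {if, read}.
FOLLOW(S) includes $ since S is the start symbol.
FOLLOW(S): in D→S id if id, S is followed by id if id with FIRST {id}. Thus FOLLOW(S) = {$, id}.
FOLLOW(N): in J→N read num, N is followed by read num with FIRST {read}; in J→if B N read, N is followed by read with FIRST {read}. Thus FOLLOW(N) = {read}.
FOLLOW(B): in S→B B id read (occurrence 1), B is followed by B id read with FIRST {id, read}; in S→B B id read (occurrence 2), B is followed by id read with FIRST {id}; in J→if B N read, B is followed by N read with FIRST {if, read}. Thus FOLLOW(B) = {id, if, read}.
FOLLOW(D): in B→read D, the suffix after D is empty, so FOLLOW(D) ⊇ FOLLOW(B) = {id, if, read}. Thus FOLLOW(D) = {id, if, read}.
FOLLOW(J): in D→false if J, the suffix after J is empty, so FOLLOW(J) ⊇ FOLLOW(D) = {id, if, read}; in N→J J (occurrence 1), J is followed by J with FIRST {if, read}; in N→J J (occurrence 2), the suffix after J is empty, so FOLLOW(J) ⊇ FOLLOW(N) = {read}. Thus FOLLOW(J) = {id, if, read}.

{id, if, read}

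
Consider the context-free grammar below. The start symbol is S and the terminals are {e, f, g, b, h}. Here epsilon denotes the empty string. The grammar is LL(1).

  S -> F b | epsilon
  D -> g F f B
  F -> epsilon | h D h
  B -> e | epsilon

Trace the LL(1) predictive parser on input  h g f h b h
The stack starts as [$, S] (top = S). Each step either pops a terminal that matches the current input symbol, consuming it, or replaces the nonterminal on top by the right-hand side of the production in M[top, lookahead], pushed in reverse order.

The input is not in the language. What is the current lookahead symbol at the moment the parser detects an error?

h

      Stack          Input          Action
   1  $ S            h g f h b h $  expand S -> F b
   2  $ b F          h g f h b h $  expand F -> h D h
   3  $ b h D h      h g f h b h $  match h
   4  $ b h D        g f h b h $    expand D -> g F f B
   5  $ b h B f F g  g f h b h $    match g
   6  $ b h B f F    f h b h $      expand F -> epsilon
   7  $ b h B f      f h b h $      match f
   8  $ b h B        h b h $        expand B -> epsilon
   9  $ b h          h b h $        match h
  10  $ b            b h $          match b
  11  $              h $            error: stack empty but input remains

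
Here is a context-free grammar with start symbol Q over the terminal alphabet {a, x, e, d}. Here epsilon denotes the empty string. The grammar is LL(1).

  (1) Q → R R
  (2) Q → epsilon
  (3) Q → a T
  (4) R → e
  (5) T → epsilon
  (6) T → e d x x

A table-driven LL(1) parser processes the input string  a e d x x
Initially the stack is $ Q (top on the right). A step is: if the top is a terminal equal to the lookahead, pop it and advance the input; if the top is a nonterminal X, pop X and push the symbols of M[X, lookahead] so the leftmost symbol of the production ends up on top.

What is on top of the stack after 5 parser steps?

x

step 1: stack=$ Q  input=a e d x x $  — expand Q → a T
step 2: stack=$ T a  input=a e d x x $  — match a
step 3: stack=$ T  input=e d x x $  — expand T → e d x x
step 4: stack=$ x x d e  input=e d x x $  — match e
step 5: stack=$ x x d  input=d x x $  — match d
Stack after step 5: $ x x (top = x).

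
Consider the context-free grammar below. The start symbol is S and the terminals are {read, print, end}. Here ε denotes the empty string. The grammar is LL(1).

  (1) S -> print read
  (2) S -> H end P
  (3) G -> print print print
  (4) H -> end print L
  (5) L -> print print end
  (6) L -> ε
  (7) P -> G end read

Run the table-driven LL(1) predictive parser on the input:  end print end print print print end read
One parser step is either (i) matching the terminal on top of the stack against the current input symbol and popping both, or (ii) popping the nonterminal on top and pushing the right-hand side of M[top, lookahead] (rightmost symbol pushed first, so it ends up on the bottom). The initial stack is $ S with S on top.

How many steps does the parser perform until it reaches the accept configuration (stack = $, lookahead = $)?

13

      Stack                         Input                                       Action
   1  $ S                           end print end print print print end read $  expand S -> H end P
   2  $ P end H                     end print end print print print end read $  expand H -> end print L
   3  $ P end L print end           end print end print print print end read $  match end
   4  $ P end L print               print end print print print end read $      match print
   5  $ P end L                     end print print print end read $            expand L -> ε
   6  $ P end                       end print print print end read $            match end
   7  $ P                           print print print end read $                expand P -> G end read
   8  $ read end G                  print print print end read $                expand G -> print print print
   9  $ read end print print print  print print print end read $                match print
  10  $ read end print print        print print end read $                      match print
  11  $ read end print              print end read $                            match print
  12  $ read end                    end read $                                  match end
  13  $ read                        read $                                      match read
Accept reached after 13 steps.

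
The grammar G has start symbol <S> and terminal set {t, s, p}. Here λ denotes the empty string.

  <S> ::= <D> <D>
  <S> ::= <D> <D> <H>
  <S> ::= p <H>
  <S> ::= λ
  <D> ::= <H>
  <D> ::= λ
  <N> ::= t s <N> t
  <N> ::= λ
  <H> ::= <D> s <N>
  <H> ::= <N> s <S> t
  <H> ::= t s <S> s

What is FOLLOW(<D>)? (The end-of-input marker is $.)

FIRST(<N>): from <N>::=t s <N> t we get {t}; from <N>::=λ we get {λ}. So FIRST(<N>) = {λ, t}.
FIRST(<S>): from <S>::=<D> <D> we get {λ, s, t}; from <S>::=<D> <D> <H> we get {s, t}; from <S>::=p <H> we get {p}; from <S>::=λ we get {λ}. So FIRST(<S>) = {λ, p, s, t}.
FIRST(<D>): from <D>::=<H> we get {s, t}; from <D>::=λ we get {λ}. So FIRST(<D>) = {λ, s, t}.
FIRST(<H>): from <H>::=<D> s <N> we get {s, t}; from <H>::=<N> s <S> t we get {s, t}; from <H>::=t s <S> s we get {t}. So FIRST(<H>) = {s, t}.
FOLLOW(<S>) includes $ since <S> is the start symbol.
FOLLOW(<S>): in <H>::=<N> s <S> t, <S> is followed by t with FIRST {t}; in <H>::=t s <S> s, <S> is followed by s with FIRST {s}. Thus FOLLOW(<S>) = {$, s, t}.
FOLLOW(<D>): in <S>::=<D> <D> (occurrence 1), <D> is followed by <D> with FIRST {λ, s, t}; in <S>::=<D> <D> (occurrence 1), the suffix after <D> is nullable, so FOLLOW(<D>) ⊇ FOLLOW(<S>) = {$, s, t}; in <S>::=<D> <D> (occurrence 2), the suffix after <D> is empty, so FOLLOW(<D>) ⊇ FOLLOW(<S>) = {$, s, t}; in <S>::=<D> <D> <H> (occurrence 1), <D> is followed by <D> <H> with FIRST {s, t}; in <S>::=<D> <D> <H> (occurrence 2), <D> is followed by <H> with FIRST {s, t}; in <H>::=<D> s <N>, <D> is followed by s <N> with FIRST {s}. Thus FOLLOW(<D>) = {$, s, t}.
FOLLOW(<H>): in <S>::=<D> <D> <H>, the suffix after <H> is empty, so FOLLOW(<H>) ⊇ FOLLOW(<S>) = {$, s, t}; in <S>::=p <H>, the suffix after <H> is empty, so FOLLOW(<H>) ⊇ FOLLOW(<S>) = {$, s, t}; in <D>::=<H>, the suffix after <H> is empty, so FOLLOW(<H>) ⊇ FOLLOW(<D>) = {$, s, t}. Thus FOLLOW(<H>) = {$, s, t}.
FOLLOW(<N>): in <N>::=t s <N> t, <N> is followed by t with FIRST {t}; in <H>::=<D> s <N>, the suffix after <N> is empty, so FOLLOW(<N>) ⊇ FOLLOW(<H>) = {$, s, t}; in <H>::=<N> s <S> t, <N> is followed by s <S> t with FIRST {s}. Thus FOLLOW(<N>) = {$, s, t}.

{$, s, t}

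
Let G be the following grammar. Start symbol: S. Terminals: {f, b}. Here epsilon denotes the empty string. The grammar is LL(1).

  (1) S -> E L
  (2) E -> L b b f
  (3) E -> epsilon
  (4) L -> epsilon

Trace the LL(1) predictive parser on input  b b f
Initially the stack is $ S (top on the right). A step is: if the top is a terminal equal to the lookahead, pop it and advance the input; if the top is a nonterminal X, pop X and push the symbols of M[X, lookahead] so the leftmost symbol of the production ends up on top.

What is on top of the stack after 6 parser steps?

     Stack        Input    Action
  1  $ S          b b f $  expand S -> E L
  2  $ L E        b b f $  expand E -> L b b f
  3  $ L f b b L  b b f $  expand L -> epsilon
  4  $ L f b b    b b f $  match b
  5  $ L f b      b f $    match b
  6  $ L f        f $      match f
Stack after step 6: $ L (top = L).

L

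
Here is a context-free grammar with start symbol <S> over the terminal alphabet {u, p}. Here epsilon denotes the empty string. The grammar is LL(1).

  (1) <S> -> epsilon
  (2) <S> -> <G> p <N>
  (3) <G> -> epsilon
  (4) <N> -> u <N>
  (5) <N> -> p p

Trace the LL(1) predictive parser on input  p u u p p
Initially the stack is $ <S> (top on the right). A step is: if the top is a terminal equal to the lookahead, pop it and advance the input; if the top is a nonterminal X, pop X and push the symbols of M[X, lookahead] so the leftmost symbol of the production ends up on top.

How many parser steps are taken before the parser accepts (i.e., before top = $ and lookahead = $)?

10

      Stack        Input        Action
   1  $ <S>        p u u p p $  expand <S> -> <G> p <N>
   2  $ <N> p <G>  p u u p p $  expand <G> -> epsilon
   3  $ <N> p      p u u p p $  match p
   4  $ <N>        u u p p $    expand <N> -> u <N>
   5  $ <N> u      u u p p $    match u
   6  $ <N>        u p p $      expand <N> -> u <N>
   7  $ <N> u      u p p $      match u
   8  $ <N>        p p $        expand <N> -> p p
   9  $ p p        p p $        match p
  10  $ p          p $          match p
Accept reached after 10 steps.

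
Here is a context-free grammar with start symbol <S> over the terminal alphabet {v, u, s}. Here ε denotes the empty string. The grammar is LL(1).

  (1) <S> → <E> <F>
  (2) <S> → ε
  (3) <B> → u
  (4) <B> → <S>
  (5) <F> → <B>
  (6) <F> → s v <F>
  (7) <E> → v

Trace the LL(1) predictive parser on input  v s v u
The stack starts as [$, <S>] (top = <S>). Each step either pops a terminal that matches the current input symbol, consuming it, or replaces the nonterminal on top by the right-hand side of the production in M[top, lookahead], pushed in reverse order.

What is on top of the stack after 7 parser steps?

<B>

step 1: stack=$ <S>  input=v s v u $  — expand <S> → <E> <F>
step 2: stack=$ <F> <E>  input=v s v u $  — expand <E> → v
step 3: stack=$ <F> v  input=v s v u $  — match v
step 4: stack=$ <F>  input=s v u $  — expand <F> → s v <F>
step 5: stack=$ <F> v s  input=s v u $  — match s
step 6: stack=$ <F> v  input=v u $  — match v
step 7: stack=$ <F>  input=u $  — expand <F> → <B>
Stack after step 7: $ <B> (top = <B>).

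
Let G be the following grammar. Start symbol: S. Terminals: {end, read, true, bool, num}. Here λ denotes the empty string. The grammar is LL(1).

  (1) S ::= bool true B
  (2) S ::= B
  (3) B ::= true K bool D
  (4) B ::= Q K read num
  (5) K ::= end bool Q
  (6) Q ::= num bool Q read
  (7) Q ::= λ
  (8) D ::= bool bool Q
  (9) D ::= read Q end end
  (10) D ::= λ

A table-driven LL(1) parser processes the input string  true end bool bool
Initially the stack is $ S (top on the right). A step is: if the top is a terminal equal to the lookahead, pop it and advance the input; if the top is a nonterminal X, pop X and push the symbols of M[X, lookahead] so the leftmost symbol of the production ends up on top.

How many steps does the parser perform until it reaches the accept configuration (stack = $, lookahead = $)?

step 1: stack=$ S  input=true end bool bool $  — expand S ::= B
step 2: stack=$ B  input=true end bool bool $  — expand B ::= true K bool D
step 3: stack=$ D bool K true  input=true end bool bool $  — match true
step 4: stack=$ D bool K  input=end bool bool $  — expand K ::= end bool Q
step 5: stack=$ D bool Q bool end  input=end bool bool $  — match end
step 6: stack=$ D bool Q bool  input=bool bool $  — match bool
step 7: stack=$ D bool Q  input=bool $  — expand Q ::= λ
step 8: stack=$ D bool  input=bool $  — match bool
step 9: stack=$ D  input=$  — expand D ::= λ
Accept reached after 9 steps.

9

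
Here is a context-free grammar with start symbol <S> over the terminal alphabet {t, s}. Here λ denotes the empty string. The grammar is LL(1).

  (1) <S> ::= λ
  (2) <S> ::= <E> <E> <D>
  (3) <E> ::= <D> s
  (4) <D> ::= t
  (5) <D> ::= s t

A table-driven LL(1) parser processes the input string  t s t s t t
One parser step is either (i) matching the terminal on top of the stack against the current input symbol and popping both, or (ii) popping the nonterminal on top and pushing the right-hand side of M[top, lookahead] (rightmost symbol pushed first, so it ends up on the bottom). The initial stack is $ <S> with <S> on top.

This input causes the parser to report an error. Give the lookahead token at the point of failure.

      Stack            Input          Action
   1  $ <S>            t s t s t t $  expand <S> ::= <E> <E> <D>
   2  $ <D> <E> <E>    t s t s t t $  expand <E> ::= <D> s
   3  $ <D> <E> s <D>  t s t s t t $  expand <D> ::= t
   4  $ <D> <E> s t    t s t s t t $  match t
   5  $ <D> <E> s      s t s t t $    match s
   6  $ <D> <E>        t s t t $      expand <E> ::= <D> s
   7  $ <D> s <D>      t s t t $      expand <D> ::= t
   8  $ <D> s t        t s t t $      match t
   9  $ <D> s          s t t $        match s
  10  $ <D>            t t $          expand <D> ::= t
  11  $ t              t t $          match t
  12  $                t $            error: stack empty but input remains

t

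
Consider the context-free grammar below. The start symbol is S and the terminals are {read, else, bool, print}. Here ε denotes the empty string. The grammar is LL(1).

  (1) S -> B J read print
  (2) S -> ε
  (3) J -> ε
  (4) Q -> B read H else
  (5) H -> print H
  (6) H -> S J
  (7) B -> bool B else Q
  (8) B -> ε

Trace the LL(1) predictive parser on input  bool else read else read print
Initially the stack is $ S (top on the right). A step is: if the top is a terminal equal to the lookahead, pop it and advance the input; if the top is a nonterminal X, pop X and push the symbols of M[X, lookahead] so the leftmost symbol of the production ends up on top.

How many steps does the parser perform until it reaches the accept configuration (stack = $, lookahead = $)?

      Stack                         Input                             Action
   1  $ S                           bool else read else read print $  expand S -> B J read print
   2  $ print read J B              bool else read else read print $  expand B -> bool B else Q
   3  $ print read J Q else B bool  bool else read else read print $  match bool
   4  $ print read J Q else B       else read else read print $       expand B -> ε
   5  $ print read J Q else         else read else read print $       match else
   6  $ print read J Q              read else read print $            expand Q -> B read H else
   7  $ print read J else H read B  read else read print $            expand B -> ε
   8  $ print read J else H read    read else read print $            match read
   9  $ print read J else H         else read print $                 expand H -> S J
  10  $ print read J else J S       else read print $                 expand S -> ε
  11  $ print read J else J         else read print $                 expand J -> ε
  12  $ print read J else           else read print $                 match else
  13  $ print read J                read print $                      expand J -> ε
  14  $ print read                  read print $                      match read
  15  $ print                       print $                           match print
Accept reached after 15 steps.

15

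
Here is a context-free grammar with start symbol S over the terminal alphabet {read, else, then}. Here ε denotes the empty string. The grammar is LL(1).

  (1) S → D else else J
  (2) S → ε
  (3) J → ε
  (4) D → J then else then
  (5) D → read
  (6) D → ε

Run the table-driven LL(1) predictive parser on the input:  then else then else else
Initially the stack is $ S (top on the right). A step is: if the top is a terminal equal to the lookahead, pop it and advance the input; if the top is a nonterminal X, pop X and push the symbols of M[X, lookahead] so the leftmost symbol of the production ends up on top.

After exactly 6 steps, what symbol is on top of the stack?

else

     Stack                           Input                       Action
  1  $ S                             then else then else else $  expand S → D else else J
  2  $ J else else D                 then else then else else $  expand D → J then else then
  3  $ J else else then else then J  then else then else else $  expand J → ε
  4  $ J else else then else then    then else then else else $  match then
  5  $ J else else then else         else then else else $       match else
  6  $ J else else then              then else else $            match then
Stack after step 6: $ J else else (top = else).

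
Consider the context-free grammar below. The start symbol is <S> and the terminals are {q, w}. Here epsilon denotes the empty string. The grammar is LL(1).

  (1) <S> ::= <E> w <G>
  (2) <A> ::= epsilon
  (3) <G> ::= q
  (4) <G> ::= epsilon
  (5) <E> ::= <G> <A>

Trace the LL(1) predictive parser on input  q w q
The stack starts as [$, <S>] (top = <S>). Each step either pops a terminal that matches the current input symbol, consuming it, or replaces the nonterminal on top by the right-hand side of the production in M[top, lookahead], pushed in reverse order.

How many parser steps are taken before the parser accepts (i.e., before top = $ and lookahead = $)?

step 1: stack=$ <S>  input=q w q $  — expand <S> ::= <E> w <G>
step 2: stack=$ <G> w <E>  input=q w q $  — expand <E> ::= <G> <A>
step 3: stack=$ <G> w <A> <G>  input=q w q $  — expand <G> ::= q
step 4: stack=$ <G> w <A> q  input=q w q $  — match q
step 5: stack=$ <G> w <A>  input=w q $  — expand <A> ::= epsilon
step 6: stack=$ <G> w  input=w q $  — match w
step 7: stack=$ <G>  input=q $  — expand <G> ::= q
step 8: stack=$ q  input=q $  — match q
Accept reached after 8 steps.

8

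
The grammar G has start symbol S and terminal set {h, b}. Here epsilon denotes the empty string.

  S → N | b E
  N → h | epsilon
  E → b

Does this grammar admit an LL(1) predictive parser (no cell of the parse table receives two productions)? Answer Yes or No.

Yes

FIRST(S) = {epsilon, b, h}
FIRST(N) = {epsilon, h}
FIRST(E) = {b}
FOLLOW(S) = {$}
FOLLOW(N) = {$}
FOLLOW(E) = {$}
Each cell of M receives at most one production.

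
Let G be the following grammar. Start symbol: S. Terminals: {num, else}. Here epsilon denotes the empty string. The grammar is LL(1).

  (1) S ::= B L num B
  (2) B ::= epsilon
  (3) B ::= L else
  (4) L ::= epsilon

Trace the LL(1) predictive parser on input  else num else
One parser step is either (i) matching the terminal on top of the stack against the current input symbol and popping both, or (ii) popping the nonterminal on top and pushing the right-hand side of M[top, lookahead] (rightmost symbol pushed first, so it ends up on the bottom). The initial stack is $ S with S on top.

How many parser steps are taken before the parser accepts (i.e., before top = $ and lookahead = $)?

9

     Stack             Input            Action
  1  $ S               else num else $  expand S ::= B L num B
  2  $ B num L B       else num else $  expand B ::= L else
  3  $ B num L else L  else num else $  expand L ::= epsilon
  4  $ B num L else    else num else $  match else
  5  $ B num L         num else $       expand L ::= epsilon
  6  $ B num           num else $       match num
  7  $ B               else $           expand B ::= L else
  8  $ else L          else $           expand L ::= epsilon
  9  $ else            else $           match else
Accept reached after 9 steps.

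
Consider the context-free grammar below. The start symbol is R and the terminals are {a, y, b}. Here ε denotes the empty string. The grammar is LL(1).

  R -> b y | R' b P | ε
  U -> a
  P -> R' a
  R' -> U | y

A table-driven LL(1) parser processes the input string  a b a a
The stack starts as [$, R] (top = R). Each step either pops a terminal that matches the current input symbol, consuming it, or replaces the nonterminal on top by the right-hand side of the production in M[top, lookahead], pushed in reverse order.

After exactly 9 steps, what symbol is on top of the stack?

step 1: stack=$ R  input=a b a a $  — expand R -> R' b P
step 2: stack=$ P b R'  input=a b a a $  — expand R' -> U
step 3: stack=$ P b U  input=a b a a $  — expand U -> a
step 4: stack=$ P b a  input=a b a a $  — match a
step 5: stack=$ P b  input=b a a $  — match b
step 6: stack=$ P  input=a a $  — expand P -> R' a
step 7: stack=$ a R'  input=a a $  — expand R' -> U
step 8: stack=$ a U  input=a a $  — expand U -> a
step 9: stack=$ a a  input=a a $  — match a
Stack after step 9: $ a (top = a).

a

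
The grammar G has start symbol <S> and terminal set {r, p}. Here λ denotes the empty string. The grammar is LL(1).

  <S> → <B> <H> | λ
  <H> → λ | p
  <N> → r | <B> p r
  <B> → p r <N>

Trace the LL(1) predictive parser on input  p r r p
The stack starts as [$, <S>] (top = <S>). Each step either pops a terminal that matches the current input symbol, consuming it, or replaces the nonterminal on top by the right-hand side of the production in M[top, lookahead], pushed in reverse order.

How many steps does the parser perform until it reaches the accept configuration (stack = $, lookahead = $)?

8

     Stack          Input      Action
  1  $ <S>          p r r p $  expand <S> → <B> <H>
  2  $ <H> <B>      p r r p $  expand <B> → p r <N>
  3  $ <H> <N> r p  p r r p $  match p
  4  $ <H> <N> r    r r p $    match r
  5  $ <H> <N>      r p $      expand <N> → r
  6  $ <H> r        r p $      match r
  7  $ <H>          p $        expand <H> → p
  8  $ p            p $        match p
Accept reached after 8 steps.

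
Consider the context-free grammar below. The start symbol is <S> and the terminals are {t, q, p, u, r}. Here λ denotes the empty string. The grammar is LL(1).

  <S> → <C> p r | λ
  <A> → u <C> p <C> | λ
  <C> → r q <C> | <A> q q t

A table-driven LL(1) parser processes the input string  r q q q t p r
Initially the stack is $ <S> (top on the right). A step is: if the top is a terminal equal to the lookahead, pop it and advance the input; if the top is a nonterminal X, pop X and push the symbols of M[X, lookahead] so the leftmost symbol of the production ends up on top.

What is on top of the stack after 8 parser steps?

t

     Stack            Input            Action
  1  $ <S>            r q q q t p r $  expand <S> → <C> p r
  2  $ r p <C>        r q q q t p r $  expand <C> → r q <C>
  3  $ r p <C> q r    r q q q t p r $  match r
  4  $ r p <C> q      q q q t p r $    match q
  5  $ r p <C>        q q t p r $      expand <C> → <A> q q t
  6  $ r p t q q <A>  q q t p r $      expand <A> → λ
  7  $ r p t q q      q q t p r $      match q
  8  $ r p t q        q t p r $        match q
Stack after step 8: $ r p t (top = t).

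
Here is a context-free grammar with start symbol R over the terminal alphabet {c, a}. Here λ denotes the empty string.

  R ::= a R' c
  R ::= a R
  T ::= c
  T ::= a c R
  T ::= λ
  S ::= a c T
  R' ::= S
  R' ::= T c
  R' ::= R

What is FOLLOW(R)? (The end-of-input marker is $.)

{$, c}

FIRST(R) = {a}
FIRST(T) = {λ, a, c}
FIRST(S) = {a}
FIRST(R') = {a, c}  (via S, T c, R)
FOLLOW(R) includes $ since R is the start symbol.
FOLLOW(R'): in R::=a R' c, R' is followed by c with FIRST {c}. Thus FOLLOW(R') = {c}.
FOLLOW(S): in R'::=S, the suffix after S is empty, so FOLLOW(S) ⊇ FOLLOW(R') = {c}. Thus FOLLOW(S) = {c}.
FOLLOW(T): in S::=a c T, the suffix after T is empty, so FOLLOW(T) ⊇ FOLLOW(S) = {c}; in R'::=T c, T is followed by c with FIRST {c}. Thus FOLLOW(T) = {c}.
FOLLOW(R): in R::=a R, the suffix after R is empty (adds nothing new); in T::=a c R, the suffix after R is empty, so FOLLOW(R) ⊇ FOLLOW(T) = {c}; in R'::=R, the suffix after R is empty, so FOLLOW(R) ⊇ FOLLOW(R') = {c}. Thus FOLLOW(R) = {$, c}.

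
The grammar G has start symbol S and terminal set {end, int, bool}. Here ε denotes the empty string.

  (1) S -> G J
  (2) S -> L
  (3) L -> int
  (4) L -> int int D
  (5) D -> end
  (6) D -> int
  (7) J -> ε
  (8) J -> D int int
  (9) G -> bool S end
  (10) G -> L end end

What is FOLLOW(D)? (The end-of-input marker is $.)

FIRST(L) = {int}
FIRST(D) = {end, int}
FIRST(J) = {ε, end, int}  (via D int int)
FIRST(G) = {bool, int}  (via L end end)
FIRST(S) = {bool, int}  (via G J, L)
FOLLOW(S) includes $ since S is the start symbol.
FOLLOW(S): in G->bool S end, S is followed by end with FIRST {end}. Thus FOLLOW(S) = {$, end}.
FOLLOW(L): in S->L, the suffix after L is empty, so FOLLOW(L) ⊇ FOLLOW(S) = {$, end}; in G->L end end, L is followed by end end with FIRST {end}. Thus FOLLOW(L) = {$, end}.
FOLLOW(D): in L->int int D, the suffix after D is empty, so FOLLOW(D) ⊇ FOLLOW(L) = {$, end}; in J->D int int, D is followed by int int with FIRST {int}. Thus FOLLOW(D) = {$, end, int}.
FOLLOW(J): in S->G J, the suffix after J is empty, so FOLLOW(J) ⊇ FOLLOW(S) = {$, end}. Thus FOLLOW(J) = {$, end}.
FOLLOW(G): in S->G J, G is followed by J with FIRST {ε, end, int}; in S->G J, the suffix after G is nullable, so FOLLOW(G) ⊇ FOLLOW(S) = {$, end}. Thus FOLLOW(G) = {$, end, int}.

{$, end, int}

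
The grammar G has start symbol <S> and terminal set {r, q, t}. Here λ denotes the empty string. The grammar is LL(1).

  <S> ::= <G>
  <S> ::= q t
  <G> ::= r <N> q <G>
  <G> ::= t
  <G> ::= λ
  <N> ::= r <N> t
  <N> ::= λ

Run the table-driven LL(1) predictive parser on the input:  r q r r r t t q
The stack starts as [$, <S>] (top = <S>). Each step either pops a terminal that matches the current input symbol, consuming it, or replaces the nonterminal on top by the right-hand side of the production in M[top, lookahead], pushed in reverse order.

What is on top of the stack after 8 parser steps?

     Stack          Input              Action
  1  $ <S>          r q r r r t t q $  expand <S> ::= <G>
  2  $ <G>          r q r r r t t q $  expand <G> ::= r <N> q <G>
  3  $ <G> q <N> r  r q r r r t t q $  match r
  4  $ <G> q <N>    q r r r t t q $    expand <N> ::= λ
  5  $ <G> q        q r r r t t q $    match q
  6  $ <G>          r r r t t q $      expand <G> ::= r <N> q <G>
  7  $ <G> q <N> r  r r r t t q $      match r
  8  $ <G> q <N>    r r t t q $        expand <N> ::= r <N> t
Stack after step 8: $ <G> q t <N> r (top = r).

r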